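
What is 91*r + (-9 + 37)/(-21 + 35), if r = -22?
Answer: -2000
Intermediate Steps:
91*r + (-9 + 37)/(-21 + 35) = 91*(-22) + (-9 + 37)/(-21 + 35) = -2002 + 28/14 = -2002 + 28*(1/14) = -2002 + 2 = -2000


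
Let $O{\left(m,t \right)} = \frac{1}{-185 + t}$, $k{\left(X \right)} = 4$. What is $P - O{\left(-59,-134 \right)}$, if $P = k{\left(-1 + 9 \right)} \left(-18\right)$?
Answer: $- \frac{22967}{319} \approx -71.997$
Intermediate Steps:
$P = -72$ ($P = 4 \left(-18\right) = -72$)
$P - O{\left(-59,-134 \right)} = -72 - \frac{1}{-185 - 134} = -72 - \frac{1}{-319} = -72 - - \frac{1}{319} = -72 + \frac{1}{319} = - \frac{22967}{319}$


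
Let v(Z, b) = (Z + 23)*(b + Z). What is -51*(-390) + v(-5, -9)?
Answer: 19638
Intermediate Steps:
v(Z, b) = (23 + Z)*(Z + b)
-51*(-390) + v(-5, -9) = -51*(-390) + ((-5)**2 + 23*(-5) + 23*(-9) - 5*(-9)) = 19890 + (25 - 115 - 207 + 45) = 19890 - 252 = 19638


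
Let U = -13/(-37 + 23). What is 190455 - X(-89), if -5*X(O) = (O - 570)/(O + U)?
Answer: 1174164301/6165 ≈ 1.9046e+5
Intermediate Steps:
U = 13/14 (U = -13/(-14) = -13*(-1/14) = 13/14 ≈ 0.92857)
X(O) = -(-570 + O)/(5*(13/14 + O)) (X(O) = -(O - 570)/(5*(O + 13/14)) = -(-570 + O)/(5*(13/14 + O)))
190455 - X(-89) = 190455 - 14*(570 - 1*(-89))/(5*(13 + 14*(-89))) = 190455 - 14*(570 + 89)/(5*(13 - 1246)) = 190455 - 14*659/(5*(-1233)) = 190455 - 14*(-1)*659/(5*1233) = 190455 - 1*(-9226/6165) = 190455 + 9226/6165 = 1174164301/6165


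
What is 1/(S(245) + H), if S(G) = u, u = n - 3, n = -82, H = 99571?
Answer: 1/99486 ≈ 1.0052e-5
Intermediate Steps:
u = -85 (u = -82 - 3 = -85)
S(G) = -85
1/(S(245) + H) = 1/(-85 + 99571) = 1/99486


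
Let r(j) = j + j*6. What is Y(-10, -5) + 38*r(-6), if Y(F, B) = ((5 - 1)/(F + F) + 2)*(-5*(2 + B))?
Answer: -1569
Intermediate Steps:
Y(F, B) = (-10 - 5*B)*(2 + 2/F) (Y(F, B) = (4/((2*F)) + 2)*(-10 - 5*B) = (4*(1/(2*F)) + 2)*(-10 - 5*B) = (2/F + 2)*(-10 - 5*B) = (2 + 2/F)*(-10 - 5*B) = (-10 - 5*B)*(2 + 2/F))
r(j) = 7*j (r(j) = j + 6*j = 7*j)
Y(-10, -5) + 38*r(-6) = 10*(-2 - 1*(-5) - 1*(-10)*(2 - 5))/(-10) + 38*(7*(-6)) = 10*(-⅒)*(-2 + 5 - 1*(-10)*(-3)) + 38*(-42) = 10*(-⅒)*(-2 + 5 - 30) - 1596 = 10*(-⅒)*(-27) - 1596 = 27 - 1596 = -1569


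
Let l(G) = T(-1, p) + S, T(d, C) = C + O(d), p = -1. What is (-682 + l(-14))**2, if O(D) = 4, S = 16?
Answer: 439569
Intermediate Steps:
T(d, C) = 4 + C (T(d, C) = C + 4 = 4 + C)
l(G) = 19 (l(G) = (4 - 1) + 16 = 3 + 16 = 19)
(-682 + l(-14))**2 = (-682 + 19)**2 = (-663)**2 = 439569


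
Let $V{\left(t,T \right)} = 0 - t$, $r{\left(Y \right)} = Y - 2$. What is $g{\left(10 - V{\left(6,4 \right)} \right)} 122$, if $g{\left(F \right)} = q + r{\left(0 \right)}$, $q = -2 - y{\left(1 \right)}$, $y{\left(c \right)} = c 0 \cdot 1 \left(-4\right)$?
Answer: $-488$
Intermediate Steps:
$y{\left(c \right)} = 0$ ($y{\left(c \right)} = 0 \cdot 1 \left(-4\right) = 0 \left(-4\right) = 0$)
$r{\left(Y \right)} = -2 + Y$
$V{\left(t,T \right)} = - t$
$q = -2$ ($q = -2 - 0 = -2 + 0 = -2$)
$g{\left(F \right)} = -4$ ($g{\left(F \right)} = -2 + \left(-2 + 0\right) = -2 - 2 = -4$)
$g{\left(10 - V{\left(6,4 \right)} \right)} 122 = \left(-4\right) 122 = -488$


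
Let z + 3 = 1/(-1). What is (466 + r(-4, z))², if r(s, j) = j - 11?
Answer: 203401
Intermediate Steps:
z = -4 (z = -3 + 1/(-1) = -3 - 1 = -4)
r(s, j) = -11 + j
(466 + r(-4, z))² = (466 + (-11 - 4))² = (466 - 15)² = 451² = 203401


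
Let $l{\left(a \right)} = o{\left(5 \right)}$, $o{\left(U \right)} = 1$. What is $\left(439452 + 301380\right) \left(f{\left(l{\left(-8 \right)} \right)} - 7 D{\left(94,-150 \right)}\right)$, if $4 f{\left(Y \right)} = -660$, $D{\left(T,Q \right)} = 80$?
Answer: $-537103200$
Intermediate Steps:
$l{\left(a \right)} = 1$
$f{\left(Y \right)} = -165$ ($f{\left(Y \right)} = \frac{1}{4} \left(-660\right) = -165$)
$\left(439452 + 301380\right) \left(f{\left(l{\left(-8 \right)} \right)} - 7 D{\left(94,-150 \right)}\right) = \left(439452 + 301380\right) \left(-165 - 560\right) = 740832 \left(-165 - 560\right) = 740832 \left(-725\right) = -537103200$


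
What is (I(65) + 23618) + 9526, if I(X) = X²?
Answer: 37369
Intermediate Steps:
(I(65) + 23618) + 9526 = (65² + 23618) + 9526 = (4225 + 23618) + 9526 = 27843 + 9526 = 37369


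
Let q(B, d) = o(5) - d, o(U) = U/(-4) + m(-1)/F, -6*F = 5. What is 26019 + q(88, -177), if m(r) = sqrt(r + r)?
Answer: 104779/4 - 6*I*sqrt(2)/5 ≈ 26195.0 - 1.6971*I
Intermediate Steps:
F = -5/6 (F = -1/6*5 = -5/6 ≈ -0.83333)
m(r) = sqrt(2)*sqrt(r) (m(r) = sqrt(2*r) = sqrt(2)*sqrt(r))
o(U) = -U/4 - 6*I*sqrt(2)/5 (o(U) = U/(-4) + (sqrt(2)*sqrt(-1))/(-5/6) = U*(-1/4) + (sqrt(2)*I)*(-6/5) = -U/4 + (I*sqrt(2))*(-6/5) = -U/4 - 6*I*sqrt(2)/5)
q(B, d) = -5/4 - d - 6*I*sqrt(2)/5 (q(B, d) = (-1/4*5 - 6*I*sqrt(2)/5) - d = (-5/4 - 6*I*sqrt(2)/5) - d = -5/4 - d - 6*I*sqrt(2)/5)
26019 + q(88, -177) = 26019 + (-5/4 - 1*(-177) - 6*I*sqrt(2)/5) = 26019 + (-5/4 + 177 - 6*I*sqrt(2)/5) = 26019 + (703/4 - 6*I*sqrt(2)/5) = 104779/4 - 6*I*sqrt(2)/5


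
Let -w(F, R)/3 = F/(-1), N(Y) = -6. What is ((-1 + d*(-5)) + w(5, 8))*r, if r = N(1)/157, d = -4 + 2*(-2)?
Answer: -324/157 ≈ -2.0637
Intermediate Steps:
w(F, R) = 3*F (w(F, R) = -3*F/(-1) = -3*F*(-1) = -(-3)*F = 3*F)
d = -8 (d = -4 - 4 = -8)
r = -6/157 ≈ -0.038217
((-1 + d*(-5)) + w(5, 8))*r = ((-1 - 8*(-5)) + 3*5)*(-6/157) = ((-1 + 40) + 15)*(-6/157) = (39 + 15)*(-6/157) = 54*(-6/157) = -324/157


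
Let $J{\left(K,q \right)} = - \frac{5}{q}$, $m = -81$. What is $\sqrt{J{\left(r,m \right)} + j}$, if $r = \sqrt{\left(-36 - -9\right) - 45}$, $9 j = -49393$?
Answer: $\frac{2 i \sqrt{111133}}{9} \approx 74.081 i$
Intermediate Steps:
$j = - \frac{49393}{9}$ ($j = \frac{1}{9} \left(-49393\right) = - \frac{49393}{9} \approx -5488.1$)
$r = 6 i \sqrt{2}$ ($r = \sqrt{\left(-36 + 9\right) - 45} = \sqrt{-27 - 45} = \sqrt{-72} = 6 i \sqrt{2} \approx 8.4853 i$)
$\sqrt{J{\left(r,m \right)} + j} = \sqrt{- \frac{5}{-81} - \frac{49393}{9}} = \sqrt{\left(-5\right) \left(- \frac{1}{81}\right) - \frac{49393}{9}} = \sqrt{\frac{5}{81} - \frac{49393}{9}} = \sqrt{- \frac{444532}{81}} = \frac{2 i \sqrt{111133}}{9}$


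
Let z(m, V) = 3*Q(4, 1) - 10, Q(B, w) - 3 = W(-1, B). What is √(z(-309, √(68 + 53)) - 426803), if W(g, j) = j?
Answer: 2*I*√106698 ≈ 653.29*I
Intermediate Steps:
Q(B, w) = 3 + B
z(m, V) = 11 (z(m, V) = 3*(3 + 4) - 10 = 3*7 - 10 = 21 - 10 = 11)
√(z(-309, √(68 + 53)) - 426803) = √(11 - 426803) = √(-426792) = 2*I*√106698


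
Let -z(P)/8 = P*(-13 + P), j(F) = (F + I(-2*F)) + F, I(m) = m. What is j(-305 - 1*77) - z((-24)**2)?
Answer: 2594304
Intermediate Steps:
j(F) = 0 (j(F) = (F - 2*F) + F = -F + F = 0)
z(P) = -8*P*(-13 + P)
j(-305 - 1*77) - z((-24)**2) = 0 - 8*(-24)**2*(13 - 1*(-24)**2) = 0 - 8*576*(13 - 1*576) = 0 - 8*576*(13 - 576) = 0 - 8*576*(-563) = 0 - 1*(-2594304) = 0 + 2594304 = 2594304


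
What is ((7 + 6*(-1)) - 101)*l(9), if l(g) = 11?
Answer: -1100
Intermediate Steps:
((7 + 6*(-1)) - 101)*l(9) = ((7 + 6*(-1)) - 101)*11 = ((7 - 6) - 101)*11 = (1 - 101)*11 = -100*11 = -1100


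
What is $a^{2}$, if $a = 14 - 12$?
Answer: $4$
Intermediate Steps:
$a = 2$
$a^{2} = 2^{2} = 4$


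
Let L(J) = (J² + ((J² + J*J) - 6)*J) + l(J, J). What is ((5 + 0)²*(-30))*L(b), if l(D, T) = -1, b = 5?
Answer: -183000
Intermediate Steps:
L(J) = -1 + J² + J*(-6 + 2*J²) (L(J) = (J² + ((J² + J*J) - 6)*J) - 1 = (J² + ((J² + J²) - 6)*J) - 1 = (J² + (2*J² - 6)*J) - 1 = (J² + (-6 + 2*J²)*J) - 1 = (J² + J*(-6 + 2*J²)) - 1 = -1 + J² + J*(-6 + 2*J²))
((5 + 0)²*(-30))*L(b) = ((5 + 0)²*(-30))*(-1 + 5² - 6*5 + 2*5³) = (5²*(-30))*(-1 + 25 - 30 + 2*125) = (25*(-30))*(-1 + 25 - 30 + 250) = -750*244 = -183000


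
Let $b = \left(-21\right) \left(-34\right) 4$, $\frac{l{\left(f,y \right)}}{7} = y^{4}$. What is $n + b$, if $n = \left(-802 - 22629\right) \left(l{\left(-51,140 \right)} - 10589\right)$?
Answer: $-63008522606285$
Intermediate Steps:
$l{\left(f,y \right)} = 7 y^{4}$
$n = -63008522609141$ ($n = \left(-802 - 22629\right) \left(7 \cdot 140^{4} - 10589\right) = - 23431 \left(7 \cdot 384160000 - 10589\right) = - 23431 \left(2689120000 - 10589\right) = \left(-23431\right) 2689109411 = -63008522609141$)
$b = 2856$ ($b = 714 \cdot 4 = 2856$)
$n + b = -63008522609141 + 2856 = -63008522606285$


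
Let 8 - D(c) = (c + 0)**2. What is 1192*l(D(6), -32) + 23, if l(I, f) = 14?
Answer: 16711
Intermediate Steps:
D(c) = 8 - c**2 (D(c) = 8 - (c + 0)**2 = 8 - c**2)
1192*l(D(6), -32) + 23 = 1192*14 + 23 = 16688 + 23 = 16711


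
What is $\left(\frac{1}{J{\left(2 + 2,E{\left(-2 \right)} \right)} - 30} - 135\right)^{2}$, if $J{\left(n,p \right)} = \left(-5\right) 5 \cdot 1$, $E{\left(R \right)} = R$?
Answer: $\frac{55145476}{3025} \approx 18230.0$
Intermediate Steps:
$J{\left(n,p \right)} = -25$ ($J{\left(n,p \right)} = \left(-25\right) 1 = -25$)
$\left(\frac{1}{J{\left(2 + 2,E{\left(-2 \right)} \right)} - 30} - 135\right)^{2} = \left(\frac{1}{-25 - 30} - 135\right)^{2} = \left(\frac{1}{-55} - 135\right)^{2} = \left(- \frac{1}{55} - 135\right)^{2} = \left(- \frac{7426}{55}\right)^{2} = \frac{55145476}{3025}$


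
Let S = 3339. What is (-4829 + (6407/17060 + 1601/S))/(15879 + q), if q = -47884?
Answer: 275027262827/1823111696700 ≈ 0.15086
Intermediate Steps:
(-4829 + (6407/17060 + 1601/S))/(15879 + q) = (-4829 + (6407/17060 + 1601/3339))/(15879 - 47884) = (-4829 + (6407*(1/17060) + 1601*(1/3339)))/(-32005) = (-4829 + (6407/17060 + 1601/3339))*(-1/32005) = (-4829 + 48706033/56963340)*(-1/32005) = -275027262827/56963340*(-1/32005) = 275027262827/1823111696700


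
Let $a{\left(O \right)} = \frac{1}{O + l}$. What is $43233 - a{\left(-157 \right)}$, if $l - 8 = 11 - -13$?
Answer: $\frac{5404126}{125} \approx 43233.0$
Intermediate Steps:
$l = 32$ ($l = 8 + \left(11 - -13\right) = 8 + \left(11 + 13\right) = 8 + 24 = 32$)
$a{\left(O \right)} = \frac{1}{32 + O}$ ($a{\left(O \right)} = \frac{1}{O + 32} = \frac{1}{32 + O}$)
$43233 - a{\left(-157 \right)} = 43233 - \frac{1}{32 - 157} = 43233 - \frac{1}{-125} = 43233 - - \frac{1}{125} = 43233 + \frac{1}{125} = \frac{5404126}{125}$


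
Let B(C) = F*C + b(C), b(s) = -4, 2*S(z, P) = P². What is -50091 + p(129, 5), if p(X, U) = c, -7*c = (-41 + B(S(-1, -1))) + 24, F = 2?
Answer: -350617/7 ≈ -50088.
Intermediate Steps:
S(z, P) = P²/2
B(C) = -4 + 2*C (B(C) = 2*C - 4 = -4 + 2*C)
c = 20/7 (c = -((-41 + (-4 + 2*((½)*(-1)²))) + 24)/7 = -((-41 + (-4 + 2*((½)*1))) + 24)/7 = -((-41 + (-4 + 2*(½))) + 24)/7 = -((-41 + (-4 + 1)) + 24)/7 = -((-41 - 3) + 24)/7 = -(-44 + 24)/7 = -⅐*(-20) = 20/7 ≈ 2.8571)
p(X, U) = 20/7
-50091 + p(129, 5) = -50091 + 20/7 = -350617/7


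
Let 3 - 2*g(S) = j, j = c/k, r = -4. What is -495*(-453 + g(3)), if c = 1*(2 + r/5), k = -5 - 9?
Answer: 1564299/7 ≈ 2.2347e+5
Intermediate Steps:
k = -14
c = 6/5 (c = 1*(2 - 4/5) = 1*(2 - 4*⅕) = 1*(2 - ⅘) = 1*(6/5) = 6/5 ≈ 1.2000)
j = -3/35 (j = (6/5)/(-14) = (6/5)*(-1/14) = -3/35 ≈ -0.085714)
g(S) = 54/35 (g(S) = 3/2 - ½*(-3/35) = 3/2 + 3/70 = 54/35)
-495*(-453 + g(3)) = -495*(-453 + 54/35) = -495*(-15801/35) = 1564299/7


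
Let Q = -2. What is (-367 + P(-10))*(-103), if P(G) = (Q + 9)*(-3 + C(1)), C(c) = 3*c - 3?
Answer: 39964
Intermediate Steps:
C(c) = -3 + 3*c
P(G) = -21 (P(G) = (-2 + 9)*(-3 + (-3 + 3*1)) = 7*(-3 + (-3 + 3)) = 7*(-3 + 0) = 7*(-3) = -21)
(-367 + P(-10))*(-103) = (-367 - 21)*(-103) = -388*(-103) = 39964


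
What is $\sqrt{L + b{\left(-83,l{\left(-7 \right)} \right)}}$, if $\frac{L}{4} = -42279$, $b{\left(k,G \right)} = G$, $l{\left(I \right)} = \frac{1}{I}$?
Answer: $\frac{i \sqrt{8286691}}{7} \approx 411.24 i$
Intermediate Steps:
$L = -169116$ ($L = 4 \left(-42279\right) = -169116$)
$\sqrt{L + b{\left(-83,l{\left(-7 \right)} \right)}} = \sqrt{-169116 + \frac{1}{-7}} = \sqrt{-169116 - \frac{1}{7}} = \sqrt{- \frac{1183813}{7}} = \frac{i \sqrt{8286691}}{7}$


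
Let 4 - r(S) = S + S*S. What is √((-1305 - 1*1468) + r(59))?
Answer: 3*I*√701 ≈ 79.429*I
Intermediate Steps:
r(S) = 4 - S - S² (r(S) = 4 - (S + S*S) = 4 - (S + S²) = 4 + (-S - S²) = 4 - S - S²)
√((-1305 - 1*1468) + r(59)) = √((-1305 - 1*1468) + (4 - 1*59 - 1*59²)) = √((-1305 - 1468) + (4 - 59 - 1*3481)) = √(-2773 + (4 - 59 - 3481)) = √(-2773 - 3536) = √(-6309) = 3*I*√701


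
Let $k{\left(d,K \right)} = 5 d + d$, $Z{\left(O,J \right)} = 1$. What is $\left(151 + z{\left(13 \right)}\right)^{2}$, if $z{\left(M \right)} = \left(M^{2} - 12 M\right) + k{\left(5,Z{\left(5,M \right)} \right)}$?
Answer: $37636$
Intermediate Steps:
$k{\left(d,K \right)} = 6 d$
$z{\left(M \right)} = 30 + M^{2} - 12 M$ ($z{\left(M \right)} = \left(M^{2} - 12 M\right) + 6 \cdot 5 = \left(M^{2} - 12 M\right) + 30 = 30 + M^{2} - 12 M$)
$\left(151 + z{\left(13 \right)}\right)^{2} = \left(151 + \left(30 + 13^{2} - 156\right)\right)^{2} = \left(151 + \left(30 + 169 - 156\right)\right)^{2} = \left(151 + 43\right)^{2} = 194^{2} = 37636$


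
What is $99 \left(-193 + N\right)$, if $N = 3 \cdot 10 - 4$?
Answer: $-16533$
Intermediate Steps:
$N = 26$ ($N = 30 - 4 = 26$)
$99 \left(-193 + N\right) = 99 \left(-193 + 26\right) = 99 \left(-167\right) = -16533$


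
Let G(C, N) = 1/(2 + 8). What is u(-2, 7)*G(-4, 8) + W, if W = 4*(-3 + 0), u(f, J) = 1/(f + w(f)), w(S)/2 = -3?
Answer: -961/80 ≈ -12.012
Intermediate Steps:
w(S) = -6 (w(S) = 2*(-3) = -6)
G(C, N) = ⅒ (G(C, N) = 1/10 = ⅒)
u(f, J) = 1/(-6 + f) (u(f, J) = 1/(f - 6) = 1/(-6 + f))
W = -12 (W = 4*(-3) = -12)
u(-2, 7)*G(-4, 8) + W = (⅒)/(-6 - 2) - 12 = (⅒)/(-8) - 12 = -⅛*⅒ - 12 = -1/80 - 12 = -961/80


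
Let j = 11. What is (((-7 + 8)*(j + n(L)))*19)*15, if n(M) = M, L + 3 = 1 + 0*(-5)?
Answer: 2565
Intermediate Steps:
L = -2 (L = -3 + (1 + 0*(-5)) = -3 + (1 + 0) = -3 + 1 = -2)
(((-7 + 8)*(j + n(L)))*19)*15 = (((-7 + 8)*(11 - 2))*19)*15 = ((1*9)*19)*15 = (9*19)*15 = 171*15 = 2565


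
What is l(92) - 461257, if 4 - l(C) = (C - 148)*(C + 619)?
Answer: -421437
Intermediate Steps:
l(C) = 4 - (-148 + C)*(619 + C) (l(C) = 4 - (C - 148)*(C + 619) = 4 - (-148 + C)*(619 + C))
l(92) - 461257 = (91616 - 1*92² - 471*92) - 461257 = (91616 - 1*8464 - 43332) - 461257 = (91616 - 8464 - 43332) - 461257 = 39820 - 461257 = -421437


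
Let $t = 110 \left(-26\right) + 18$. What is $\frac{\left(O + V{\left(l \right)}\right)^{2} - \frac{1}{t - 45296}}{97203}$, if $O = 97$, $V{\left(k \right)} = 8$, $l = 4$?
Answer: $\frac{530721451}{4679158014} \approx 0.11342$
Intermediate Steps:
$t = -2842$ ($t = -2860 + 18 = -2842$)
$\frac{\left(O + V{\left(l \right)}\right)^{2} - \frac{1}{t - 45296}}{97203} = \frac{\left(97 + 8\right)^{2} - \frac{1}{-2842 - 45296}}{97203} = \left(105^{2} - \frac{1}{-48138}\right) \frac{1}{97203} = \left(11025 - - \frac{1}{48138}\right) \frac{1}{97203} = \left(11025 + \frac{1}{48138}\right) \frac{1}{97203} = \frac{530721451}{48138} \cdot \frac{1}{97203} = \frac{530721451}{4679158014}$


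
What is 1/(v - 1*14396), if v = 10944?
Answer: -1/3452 ≈ -0.00028969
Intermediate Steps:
1/(v - 1*14396) = 1/(10944 - 1*14396) = 1/(10944 - 14396) = 1/(-3452) = -1/3452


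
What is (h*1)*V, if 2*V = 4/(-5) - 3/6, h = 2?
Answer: -13/10 ≈ -1.3000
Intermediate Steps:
V = -13/20 (V = (4/(-5) - 3/6)/2 = (4*(-⅕) - 3*⅙)/2 = (-⅘ - ½)/2 = (½)*(-13/10) = -13/20 ≈ -0.65000)
(h*1)*V = (2*1)*(-13/20) = 2*(-13/20) = -13/10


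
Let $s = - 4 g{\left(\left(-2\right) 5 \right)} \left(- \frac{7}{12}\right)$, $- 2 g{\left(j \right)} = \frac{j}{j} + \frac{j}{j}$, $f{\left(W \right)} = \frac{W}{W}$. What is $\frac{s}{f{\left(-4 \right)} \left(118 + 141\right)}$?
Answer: $- \frac{1}{111} \approx -0.009009$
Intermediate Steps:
$f{\left(W \right)} = 1$
$g{\left(j \right)} = -1$ ($g{\left(j \right)} = - \frac{\frac{j}{j} + \frac{j}{j}}{2} = - \frac{1 + 1}{2} = \left(- \frac{1}{2}\right) 2 = -1$)
$s = - \frac{7}{3}$ ($s = \left(-4\right) \left(-1\right) \left(- \frac{7}{12}\right) = 4 \left(\left(-7\right) \frac{1}{12}\right) = 4 \left(- \frac{7}{12}\right) = - \frac{7}{3} \approx -2.3333$)
$\frac{s}{f{\left(-4 \right)} \left(118 + 141\right)} = - \frac{7}{3 \cdot 1 \left(118 + 141\right)} = - \frac{7}{3 \cdot 1 \cdot 259} = - \frac{7}{3 \cdot 259} = \left(- \frac{7}{3}\right) \frac{1}{259} = - \frac{1}{111}$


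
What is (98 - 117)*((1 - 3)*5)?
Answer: 190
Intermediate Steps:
(98 - 117)*((1 - 3)*5) = -(-38)*5 = -19*(-10) = 190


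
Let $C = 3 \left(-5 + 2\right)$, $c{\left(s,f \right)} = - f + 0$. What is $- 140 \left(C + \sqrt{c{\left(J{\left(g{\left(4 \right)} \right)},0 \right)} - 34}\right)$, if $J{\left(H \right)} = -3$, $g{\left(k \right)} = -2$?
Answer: $1260 - 140 i \sqrt{34} \approx 1260.0 - 816.33 i$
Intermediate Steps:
$c{\left(s,f \right)} = - f$
$C = -9$ ($C = 3 \left(-3\right) = -9$)
$- 140 \left(C + \sqrt{c{\left(J{\left(g{\left(4 \right)} \right)},0 \right)} - 34}\right) = - 140 \left(-9 + \sqrt{\left(-1\right) 0 - 34}\right) = - 140 \left(-9 + \sqrt{0 - 34}\right) = - 140 \left(-9 + \sqrt{-34}\right) = - 140 \left(-9 + i \sqrt{34}\right) = 1260 - 140 i \sqrt{34}$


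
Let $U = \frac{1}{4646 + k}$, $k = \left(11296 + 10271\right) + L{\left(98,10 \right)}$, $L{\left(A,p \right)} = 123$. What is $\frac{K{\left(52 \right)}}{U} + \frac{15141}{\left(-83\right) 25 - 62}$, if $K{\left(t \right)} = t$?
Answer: $\frac{2926546523}{2137} \approx 1.3695 \cdot 10^{6}$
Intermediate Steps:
$k = 21690$ ($k = \left(11296 + 10271\right) + 123 = 21567 + 123 = 21690$)
$U = \frac{1}{26336}$ ($U = \frac{1}{4646 + 21690} = \frac{1}{26336} \approx 3.7971 \cdot 10^{-5}$)
$\frac{K{\left(52 \right)}}{U} + \frac{15141}{\left(-83\right) 25 - 62} = 52 \frac{1}{\frac{1}{26336}} + \frac{15141}{\left(-83\right) 25 - 62} = 52 \cdot 26336 + \frac{15141}{-2075 - 62} = 1369472 + \frac{15141}{-2137} = 1369472 + 15141 \left(- \frac{1}{2137}\right) = 1369472 - \frac{15141}{2137} = \frac{2926546523}{2137}$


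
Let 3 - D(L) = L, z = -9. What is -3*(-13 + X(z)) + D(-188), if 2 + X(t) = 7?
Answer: 215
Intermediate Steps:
X(t) = 5 (X(t) = -2 + 7 = 5)
D(L) = 3 - L
-3*(-13 + X(z)) + D(-188) = -3*(-13 + 5) + (3 - 1*(-188)) = -3*(-8) + (3 + 188) = 24 + 191 = 215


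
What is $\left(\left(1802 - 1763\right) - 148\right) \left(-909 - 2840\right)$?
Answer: $408641$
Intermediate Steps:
$\left(\left(1802 - 1763\right) - 148\right) \left(-909 - 2840\right) = \left(39 - 148\right) \left(-3749\right) = \left(-109\right) \left(-3749\right) = 408641$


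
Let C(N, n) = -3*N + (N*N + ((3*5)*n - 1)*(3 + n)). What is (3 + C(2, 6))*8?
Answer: 6416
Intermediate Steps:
C(N, n) = N**2 - 3*N + (-1 + 15*n)*(3 + n) (C(N, n) = -3*N + (N**2 + (15*n - 1)*(3 + n)) = -3*N + (N**2 + (-1 + 15*n)*(3 + n)) = N**2 - 3*N + (-1 + 15*n)*(3 + n))
(3 + C(2, 6))*8 = (3 + (-3 + 2**2 - 3*2 + 15*6**2 + 44*6))*8 = (3 + (-3 + 4 - 6 + 15*36 + 264))*8 = (3 + (-3 + 4 - 6 + 540 + 264))*8 = (3 + 799)*8 = 802*8 = 6416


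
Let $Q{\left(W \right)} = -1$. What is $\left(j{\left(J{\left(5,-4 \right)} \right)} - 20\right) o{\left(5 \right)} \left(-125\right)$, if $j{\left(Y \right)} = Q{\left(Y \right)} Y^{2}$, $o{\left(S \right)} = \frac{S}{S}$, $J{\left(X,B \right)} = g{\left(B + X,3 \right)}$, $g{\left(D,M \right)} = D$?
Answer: $2625$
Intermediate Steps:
$J{\left(X,B \right)} = B + X$
$o{\left(S \right)} = 1$
$j{\left(Y \right)} = - Y^{2}$
$\left(j{\left(J{\left(5,-4 \right)} \right)} - 20\right) o{\left(5 \right)} \left(-125\right) = \left(- \left(-4 + 5\right)^{2} - 20\right) 1 \left(-125\right) = \left(- 1^{2} - 20\right) 1 \left(-125\right) = \left(\left(-1\right) 1 - 20\right) 1 \left(-125\right) = \left(-1 - 20\right) 1 \left(-125\right) = \left(-21\right) 1 \left(-125\right) = \left(-21\right) \left(-125\right) = 2625$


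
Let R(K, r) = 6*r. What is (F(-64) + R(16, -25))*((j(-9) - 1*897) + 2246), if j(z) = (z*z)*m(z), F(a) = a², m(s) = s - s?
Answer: 5323154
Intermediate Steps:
m(s) = 0
j(z) = 0 (j(z) = (z*z)*0 = z²*0 = 0)
(F(-64) + R(16, -25))*((j(-9) - 1*897) + 2246) = ((-64)² + 6*(-25))*((0 - 1*897) + 2246) = (4096 - 150)*((0 - 897) + 2246) = 3946*(-897 + 2246) = 3946*1349 = 5323154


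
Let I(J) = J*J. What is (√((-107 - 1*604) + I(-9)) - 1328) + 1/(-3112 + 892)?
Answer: -2948161/2220 + 3*I*√70 ≈ -1328.0 + 25.1*I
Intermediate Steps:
I(J) = J²
(√((-107 - 1*604) + I(-9)) - 1328) + 1/(-3112 + 892) = (√((-107 - 1*604) + (-9)²) - 1328) + 1/(-3112 + 892) = (√((-107 - 604) + 81) - 1328) + 1/(-2220) = (√(-711 + 81) - 1328) - 1/2220 = (√(-630) - 1328) - 1/2220 = (3*I*√70 - 1328) - 1/2220 = (-1328 + 3*I*√70) - 1/2220 = -2948161/2220 + 3*I*√70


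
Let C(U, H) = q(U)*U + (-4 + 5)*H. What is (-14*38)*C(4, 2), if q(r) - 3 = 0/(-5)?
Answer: -7448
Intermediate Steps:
q(r) = 3 (q(r) = 3 + 0/(-5) = 3 + 0*(-⅕) = 3 + 0 = 3)
C(U, H) = H + 3*U (C(U, H) = 3*U + (-4 + 5)*H = 3*U + 1*H = 3*U + H = H + 3*U)
(-14*38)*C(4, 2) = (-14*38)*(2 + 3*4) = -532*(2 + 12) = -532*14 = -7448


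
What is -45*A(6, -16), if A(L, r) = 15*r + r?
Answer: 11520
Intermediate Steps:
A(L, r) = 16*r
-45*A(6, -16) = -720*(-16) = -45*(-256) = 11520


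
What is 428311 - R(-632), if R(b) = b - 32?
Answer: 428975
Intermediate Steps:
R(b) = -32 + b
428311 - R(-632) = 428311 - (-32 - 632) = 428311 - 1*(-664) = 428311 + 664 = 428975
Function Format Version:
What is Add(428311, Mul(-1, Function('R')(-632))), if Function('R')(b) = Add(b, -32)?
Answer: 428975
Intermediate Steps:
Function('R')(b) = Add(-32, b)
Add(428311, Mul(-1, Function('R')(-632))) = Add(428311, Mul(-1, Add(-32, -632))) = Add(428311, Mul(-1, -664)) = Add(428311, 664) = 428975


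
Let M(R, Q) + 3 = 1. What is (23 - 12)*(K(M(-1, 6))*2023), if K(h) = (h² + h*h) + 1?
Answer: 200277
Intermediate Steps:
M(R, Q) = -2 (M(R, Q) = -3 + 1 = -2)
K(h) = 1 + 2*h² (K(h) = (h² + h²) + 1 = 2*h² + 1 = 1 + 2*h²)
(23 - 12)*(K(M(-1, 6))*2023) = (23 - 12)*((1 + 2*(-2)²)*2023) = 11*((1 + 2*4)*2023) = 11*((1 + 8)*2023) = 11*(9*2023) = 11*18207 = 200277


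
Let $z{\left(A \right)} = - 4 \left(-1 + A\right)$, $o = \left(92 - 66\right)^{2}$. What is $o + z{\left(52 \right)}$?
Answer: $472$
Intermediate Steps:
$o = 676$ ($o = 26^{2} = 676$)
$z{\left(A \right)} = 4 - 4 A$
$o + z{\left(52 \right)} = 676 + \left(4 - 208\right) = 676 - 204 = 472$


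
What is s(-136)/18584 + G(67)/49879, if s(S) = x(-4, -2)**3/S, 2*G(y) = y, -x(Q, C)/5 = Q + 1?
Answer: -83672921/126065381696 ≈ -0.00066373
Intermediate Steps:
x(Q, C) = -5 - 5*Q (x(Q, C) = -5*(Q + 1) = -5*(1 + Q) = -5 - 5*Q)
G(y) = y/2
s(S) = 3375/S (s(S) = (-5 - 5*(-4))**3/S = (-5 + 20)**3/S = 15**3/S = 3375/S)
s(-136)/18584 + G(67)/49879 = (3375/(-136))/18584 + ((1/2)*67)/49879 = (3375*(-1/136))*(1/18584) + (67/2)*(1/49879) = -3375/136*1/18584 + 67/99758 = -3375/2527424 + 67/99758 = -83672921/126065381696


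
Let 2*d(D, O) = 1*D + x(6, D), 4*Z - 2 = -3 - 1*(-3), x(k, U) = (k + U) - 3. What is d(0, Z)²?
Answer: 9/4 ≈ 2.2500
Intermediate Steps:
x(k, U) = -3 + U + k (x(k, U) = (U + k) - 3 = -3 + U + k)
Z = ½ (Z = ½ + (-3 - 1*(-3))/4 = ½ + (-3 + 3)/4 = ½ + (¼)*0 = ½ + 0 = ½ ≈ 0.50000)
d(D, O) = 3/2 + D (d(D, O) = (1*D + (-3 + D + 6))/2 = (D + (3 + D))/2 = (3 + 2*D)/2 = 3/2 + D)
d(0, Z)² = (3/2 + 0)² = (3/2)² = 9/4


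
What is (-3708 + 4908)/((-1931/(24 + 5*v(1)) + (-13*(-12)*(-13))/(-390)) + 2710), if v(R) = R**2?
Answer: 174000/384049 ≈ 0.45307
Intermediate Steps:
(-3708 + 4908)/((-1931/(24 + 5*v(1)) + (-13*(-12)*(-13))/(-390)) + 2710) = (-3708 + 4908)/((-1931/(24 + 5*1**2) + (-13*(-12)*(-13))/(-390)) + 2710) = 1200/((-1931/(24 + 5*1) + (156*(-13))*(-1/390)) + 2710) = 1200/((-1931/(24 + 5) - 2028*(-1/390)) + 2710) = 1200/((-1931/29 + 26/5) + 2710) = 1200/(-8901/145 + 2710) = 1200/(384049/145) = 1200*(145/384049) = 174000/384049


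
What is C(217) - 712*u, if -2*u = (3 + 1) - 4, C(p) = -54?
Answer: -54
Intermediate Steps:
u = 0 (u = -((3 + 1) - 4)/2 = -(4 - 4)/2 = -½*0 = 0)
C(217) - 712*u = -54 - 712*0 = -54 - 1*0 = -54 + 0 = -54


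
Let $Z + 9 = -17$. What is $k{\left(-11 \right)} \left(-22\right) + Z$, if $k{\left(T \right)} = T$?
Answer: $216$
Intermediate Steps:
$Z = -26$ ($Z = -9 - 17 = -26$)
$k{\left(-11 \right)} \left(-22\right) + Z = \left(-11\right) \left(-22\right) - 26 = 242 - 26 = 216$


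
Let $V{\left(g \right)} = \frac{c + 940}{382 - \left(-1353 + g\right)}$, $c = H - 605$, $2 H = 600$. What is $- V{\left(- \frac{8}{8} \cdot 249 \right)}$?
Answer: $- \frac{635}{1984} \approx -0.32006$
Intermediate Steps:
$H = 300$ ($H = \frac{1}{2} \cdot 600 = 300$)
$c = -305$ ($c = 300 - 605 = -305$)
$V{\left(g \right)} = \frac{635}{1735 - g}$ ($V{\left(g \right)} = \frac{-305 + 940}{382 - \left(-1353 + g\right)} = \frac{635}{1735 - g}$)
$- V{\left(- \frac{8}{8} \cdot 249 \right)} = - \frac{-635}{-1735 + - \frac{8}{8} \cdot 249} = - \frac{-635}{-1735 + \left(-8\right) \frac{1}{8} \cdot 249} = - \frac{-635}{-1735 - 249} = - \frac{-635}{-1984} = - \frac{\left(-635\right) \left(-1\right)}{1984} = \left(-1\right) \frac{635}{1984} = - \frac{635}{1984}$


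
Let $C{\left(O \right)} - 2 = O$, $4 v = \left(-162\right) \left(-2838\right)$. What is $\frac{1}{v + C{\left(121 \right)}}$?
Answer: $\frac{1}{115062} \approx 8.691 \cdot 10^{-6}$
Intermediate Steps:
$v = 114939$ ($v = \frac{\left(-162\right) \left(-2838\right)}{4} = \frac{1}{4} \cdot 459756 = 114939$)
$C{\left(O \right)} = 2 + O$
$\frac{1}{v + C{\left(121 \right)}} = \frac{1}{114939 + \left(2 + 121\right)} = \frac{1}{114939 + 123} = \frac{1}{115062}$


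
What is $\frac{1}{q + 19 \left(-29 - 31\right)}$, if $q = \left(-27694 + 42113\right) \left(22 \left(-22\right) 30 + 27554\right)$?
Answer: $\frac{1}{187936106} \approx 5.321 \cdot 10^{-9}$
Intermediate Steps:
$q = 187937246$ ($q = 14419 \left(\left(-484\right) 30 + 27554\right) = 14419 \left(-14520 + 27554\right) = 14419 \cdot 13034 = 187937246$)
$\frac{1}{q + 19 \left(-29 - 31\right)} = \frac{1}{187937246 + 19 \left(-29 - 31\right)} = \frac{1}{187937246 + 19 \left(-60\right)} = \frac{1}{187937246 - 1140} = \frac{1}{187936106}$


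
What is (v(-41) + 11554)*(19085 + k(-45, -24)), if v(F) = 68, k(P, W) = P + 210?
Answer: 223723500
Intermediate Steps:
k(P, W) = 210 + P
(v(-41) + 11554)*(19085 + k(-45, -24)) = (68 + 11554)*(19085 + (210 - 45)) = 11622*(19085 + 165) = 11622*19250 = 223723500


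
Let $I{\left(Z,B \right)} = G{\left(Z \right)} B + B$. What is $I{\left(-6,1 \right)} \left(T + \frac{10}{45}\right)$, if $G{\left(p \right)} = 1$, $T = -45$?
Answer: $- \frac{806}{9} \approx -89.556$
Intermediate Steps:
$I{\left(Z,B \right)} = 2 B$ ($I{\left(Z,B \right)} = 1 B + B = B + B = 2 B$)
$I{\left(-6,1 \right)} \left(T + \frac{10}{45}\right) = 2 \cdot 1 \left(-45 + \frac{10}{45}\right) = 2 \left(-45 + 10 \cdot \frac{1}{45}\right) = 2 \left(-45 + \frac{2}{9}\right) = 2 \left(- \frac{403}{9}\right) = - \frac{806}{9}$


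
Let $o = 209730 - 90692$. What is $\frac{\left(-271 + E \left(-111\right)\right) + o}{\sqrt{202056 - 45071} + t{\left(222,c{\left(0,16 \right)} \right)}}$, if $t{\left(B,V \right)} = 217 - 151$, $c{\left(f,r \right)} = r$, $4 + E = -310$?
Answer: $- \frac{10138986}{152629} + \frac{153621 \sqrt{156985}}{152629} \approx 332.36$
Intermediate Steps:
$E = -314$ ($E = -4 - 310 = -314$)
$t{\left(B,V \right)} = 66$ ($t{\left(B,V \right)} = 217 - 151 = 66$)
$o = 119038$
$\frac{\left(-271 + E \left(-111\right)\right) + o}{\sqrt{202056 - 45071} + t{\left(222,c{\left(0,16 \right)} \right)}} = \frac{\left(-271 - -34854\right) + 119038}{\sqrt{202056 - 45071} + 66} = \frac{\left(-271 + 34854\right) + 119038}{\sqrt{156985} + 66} = \frac{34583 + 119038}{66 + \sqrt{156985}} = \frac{153621}{66 + \sqrt{156985}}$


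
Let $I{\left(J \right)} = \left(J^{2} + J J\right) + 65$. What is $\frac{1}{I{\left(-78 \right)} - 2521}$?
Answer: $\frac{1}{9712} \approx 0.00010297$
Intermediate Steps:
$I{\left(J \right)} = 65 + 2 J^{2}$ ($I{\left(J \right)} = \left(J^{2} + J^{2}\right) + 65 = 2 J^{2} + 65 = 65 + 2 J^{2}$)
$\frac{1}{I{\left(-78 \right)} - 2521} = \frac{1}{\left(65 + 2 \left(-78\right)^{2}\right) - 2521} = \frac{1}{\left(65 + 2 \cdot 6084\right) - 2521} = \frac{1}{\left(65 + 12168\right) - 2521} = \frac{1}{12233 - 2521} = \frac{1}{9712}$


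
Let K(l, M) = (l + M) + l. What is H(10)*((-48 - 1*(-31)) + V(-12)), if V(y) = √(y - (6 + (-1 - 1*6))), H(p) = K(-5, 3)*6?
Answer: 714 - 42*I*√11 ≈ 714.0 - 139.3*I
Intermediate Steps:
K(l, M) = M + 2*l (K(l, M) = (M + l) + l = M + 2*l)
H(p) = -42 (H(p) = (3 + 2*(-5))*6 = (3 - 10)*6 = -7*6 = -42)
V(y) = √(1 + y) (V(y) = √(y - (6 + (-1 - 6))) = √(y - (6 - 7)) = √(y - 1*(-1)) = √(y + 1) = √(1 + y))
H(10)*((-48 - 1*(-31)) + V(-12)) = -42*((-48 - 1*(-31)) + √(1 - 12)) = -42*((-48 + 31) + √(-11)) = -42*(-17 + I*√11) = 714 - 42*I*√11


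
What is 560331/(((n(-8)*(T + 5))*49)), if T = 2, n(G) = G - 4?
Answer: -186777/1372 ≈ -136.13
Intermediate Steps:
n(G) = -4 + G
560331/(((n(-8)*(T + 5))*49)) = 560331/((((-4 - 8)*(2 + 5))*49)) = 560331/((-12*7*49)) = 560331/((-84*49)) = 560331/(-4116) = 560331*(-1/4116) = -186777/1372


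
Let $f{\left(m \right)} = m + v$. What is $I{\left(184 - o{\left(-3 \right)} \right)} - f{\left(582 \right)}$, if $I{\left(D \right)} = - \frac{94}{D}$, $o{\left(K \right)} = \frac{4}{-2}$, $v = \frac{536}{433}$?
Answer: $- \frac{23506757}{40269} \approx -583.74$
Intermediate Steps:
$v = \frac{536}{433}$ ($v = 536 \cdot \frac{1}{433} = \frac{536}{433} \approx 1.2379$)
$o{\left(K \right)} = -2$ ($o{\left(K \right)} = 4 \left(- \frac{1}{2}\right) = -2$)
$f{\left(m \right)} = \frac{536}{433} + m$ ($f{\left(m \right)} = m + \frac{536}{433} = \frac{536}{433} + m$)
$I{\left(184 - o{\left(-3 \right)} \right)} - f{\left(582 \right)} = - \frac{94}{184 - -2} - \left(\frac{536}{433} + 582\right) = - \frac{94}{184 + 2} - \frac{252542}{433} = - \frac{94}{186} - \frac{252542}{433} = \left(-94\right) \frac{1}{186} - \frac{252542}{433} = - \frac{47}{93} - \frac{252542}{433} = - \frac{23506757}{40269}$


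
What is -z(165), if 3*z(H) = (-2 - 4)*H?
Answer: 330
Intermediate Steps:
z(H) = -2*H (z(H) = ((-2 - 4)*H)/3 = (-6*H)/3 = -2*H)
-z(165) = -(-2)*165 = -1*(-330) = 330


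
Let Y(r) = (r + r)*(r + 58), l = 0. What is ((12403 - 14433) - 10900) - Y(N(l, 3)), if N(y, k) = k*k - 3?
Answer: -13698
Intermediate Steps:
N(y, k) = -3 + k² (N(y, k) = k² - 3 = -3 + k²)
Y(r) = 2*r*(58 + r) (Y(r) = (2*r)*(58 + r) = 2*r*(58 + r))
((12403 - 14433) - 10900) - Y(N(l, 3)) = ((12403 - 14433) - 10900) - 2*(-3 + 3²)*(58 + (-3 + 3²)) = (-2030 - 10900) - 2*(-3 + 9)*(58 + (-3 + 9)) = -12930 - 2*6*(58 + 6) = -12930 - 2*6*64 = -12930 - 1*768 = -12930 - 768 = -13698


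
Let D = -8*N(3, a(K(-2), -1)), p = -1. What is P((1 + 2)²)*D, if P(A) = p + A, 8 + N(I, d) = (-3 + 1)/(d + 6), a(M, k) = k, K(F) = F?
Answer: 2688/5 ≈ 537.60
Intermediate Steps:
N(I, d) = -8 - 2/(6 + d) (N(I, d) = -8 + (-3 + 1)/(d + 6) = -8 - 2/(6 + d))
P(A) = -1 + A
D = 336/5 (D = -16*(-25 - 4*(-1))/(6 - 1) = -16*(-25 + 4)/5 = -16*(-21)/5 = -8*(-42/5) = 336/5 ≈ 67.200)
P((1 + 2)²)*D = (-1 + (1 + 2)²)*(336/5) = (-1 + 3²)*(336/5) = (-1 + 9)*(336/5) = 8*(336/5) = 2688/5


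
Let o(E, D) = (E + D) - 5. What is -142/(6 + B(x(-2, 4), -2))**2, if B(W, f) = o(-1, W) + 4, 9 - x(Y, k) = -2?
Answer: -142/225 ≈ -0.63111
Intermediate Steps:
o(E, D) = -5 + D + E (o(E, D) = (D + E) - 5 = -5 + D + E)
x(Y, k) = 11 (x(Y, k) = 9 - 1*(-2) = 9 + 2 = 11)
B(W, f) = -2 + W (B(W, f) = (-5 + W - 1) + 4 = (-6 + W) + 4 = -2 + W)
-142/(6 + B(x(-2, 4), -2))**2 = -142/(6 + (-2 + 11))**2 = -142/(6 + 9)**2 = -142/(15**2) = -142/225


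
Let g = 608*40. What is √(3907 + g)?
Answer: 97*√3 ≈ 168.01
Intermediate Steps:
g = 24320
√(3907 + g) = √(3907 + 24320) = √28227 = 97*√3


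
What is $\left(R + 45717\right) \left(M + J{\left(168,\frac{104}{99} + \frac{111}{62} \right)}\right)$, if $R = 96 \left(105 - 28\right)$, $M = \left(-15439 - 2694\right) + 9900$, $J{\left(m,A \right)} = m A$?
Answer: $- \frac{140457779469}{341} \approx -4.119 \cdot 10^{8}$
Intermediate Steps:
$J{\left(m,A \right)} = A m$
$M = -8233$ ($M = -18133 + 9900 = -8233$)
$R = 7392$ ($R = 96 \cdot 77 = 7392$)
$\left(R + 45717\right) \left(M + J{\left(168,\frac{104}{99} + \frac{111}{62} \right)}\right) = \left(7392 + 45717\right) \left(-8233 + \left(\frac{104}{99} + \frac{111}{62}\right) 168\right) = 53109 \left(-8233 + \left(104 \cdot \frac{1}{99} + 111 \cdot \frac{1}{62}\right) 168\right) = 53109 \left(-8233 + \left(\frac{104}{99} + \frac{111}{62}\right) 168\right) = 53109 \left(-8233 + \frac{17437}{6138} \cdot 168\right) = 53109 \left(-8233 + \frac{488236}{1023}\right) = 53109 \left(- \frac{7934123}{1023}\right) = - \frac{140457779469}{341}$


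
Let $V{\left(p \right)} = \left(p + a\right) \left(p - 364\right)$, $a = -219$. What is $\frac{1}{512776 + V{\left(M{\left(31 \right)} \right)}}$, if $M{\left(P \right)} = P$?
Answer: $\frac{1}{575380} \approx 1.738 \cdot 10^{-6}$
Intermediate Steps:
$V{\left(p \right)} = \left(-364 + p\right) \left(-219 + p\right)$ ($V{\left(p \right)} = \left(p - 219\right) \left(p - 364\right) = \left(-219 + p\right) \left(-364 + p\right) = \left(-364 + p\right) \left(-219 + p\right)$)
$\frac{1}{512776 + V{\left(M{\left(31 \right)} \right)}} = \frac{1}{512776 + \left(79716 + 31^{2} - 18073\right)} = \frac{1}{512776 + \left(79716 + 961 - 18073\right)} = \frac{1}{512776 + 62604} = \frac{1}{575380}$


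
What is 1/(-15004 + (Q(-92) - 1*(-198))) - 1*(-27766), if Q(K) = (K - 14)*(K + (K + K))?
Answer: 401218701/14450 ≈ 27766.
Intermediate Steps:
Q(K) = 3*K*(-14 + K) (Q(K) = (-14 + K)*(K + 2*K) = (-14 + K)*(3*K) = 3*K*(-14 + K))
1/(-15004 + (Q(-92) - 1*(-198))) - 1*(-27766) = 1/(-15004 + (3*(-92)*(-14 - 92) - 1*(-198))) - 1*(-27766) = 1/(-15004 + (3*(-92)*(-106) + 198)) + 27766 = 1/(-15004 + (29256 + 198)) + 27766 = 1/(-15004 + 29454) + 27766 = 1/14450 + 27766 = 401218701/14450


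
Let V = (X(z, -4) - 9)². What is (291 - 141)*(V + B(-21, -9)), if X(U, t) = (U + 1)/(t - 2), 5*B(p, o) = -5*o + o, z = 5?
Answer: 16080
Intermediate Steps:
B(p, o) = -4*o/5 (B(p, o) = (-5*o + o)/5 = (-4*o)/5 = -4*o/5)
X(U, t) = (1 + U)/(-2 + t)
V = 100 (V = ((1 + 5)/(-2 - 4) - 9)² = (6/(-6) - 9)² = (-⅙*6 - 9)² = (-1 - 9)² = (-10)² = 100)
(291 - 141)*(V + B(-21, -9)) = (291 - 141)*(100 - ⅘*(-9)) = 150*(100 + 36/5) = 150*(536/5) = 16080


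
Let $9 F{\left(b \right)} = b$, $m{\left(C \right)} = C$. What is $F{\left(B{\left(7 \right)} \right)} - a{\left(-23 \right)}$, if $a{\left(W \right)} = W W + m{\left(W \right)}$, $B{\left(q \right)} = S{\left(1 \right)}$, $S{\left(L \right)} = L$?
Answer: $- \frac{4553}{9} \approx -505.89$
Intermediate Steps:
$B{\left(q \right)} = 1$
$a{\left(W \right)} = W + W^{2}$ ($a{\left(W \right)} = W W + W = W^{2} + W = W + W^{2}$)
$F{\left(b \right)} = \frac{b}{9}$
$F{\left(B{\left(7 \right)} \right)} - a{\left(-23 \right)} = \frac{1}{9} \cdot 1 - - 23 \left(1 - 23\right) = \frac{1}{9} - \left(-23\right) \left(-22\right) = \frac{1}{9} - 506 = - \frac{4553}{9}$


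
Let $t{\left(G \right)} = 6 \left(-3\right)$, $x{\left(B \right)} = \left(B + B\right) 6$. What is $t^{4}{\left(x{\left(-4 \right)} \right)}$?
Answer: $104976$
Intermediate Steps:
$x{\left(B \right)} = 12 B$ ($x{\left(B \right)} = 2 B 6 = 12 B$)
$t{\left(G \right)} = -18$
$t^{4}{\left(x{\left(-4 \right)} \right)} = \left(-18\right)^{4} = 104976$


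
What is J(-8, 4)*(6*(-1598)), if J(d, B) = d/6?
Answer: 12784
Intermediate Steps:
J(d, B) = d/6 (J(d, B) = d*(1/6) = d/6)
J(-8, 4)*(6*(-1598)) = ((1/6)*(-8))*(6*(-1598)) = -4/3*(-9588) = 12784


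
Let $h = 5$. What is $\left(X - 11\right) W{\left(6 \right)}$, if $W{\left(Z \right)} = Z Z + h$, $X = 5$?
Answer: $-246$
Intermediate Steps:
$W{\left(Z \right)} = 5 + Z^{2}$ ($W{\left(Z \right)} = Z Z + 5 = Z^{2} + 5 = 5 + Z^{2}$)
$\left(X - 11\right) W{\left(6 \right)} = \left(5 - 11\right) \left(5 + 6^{2}\right) = - 6 \left(5 + 36\right) = \left(-6\right) 41 = -246$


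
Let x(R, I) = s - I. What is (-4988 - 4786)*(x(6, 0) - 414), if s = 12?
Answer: 3929148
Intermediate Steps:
x(R, I) = 12 - I
(-4988 - 4786)*(x(6, 0) - 414) = (-4988 - 4786)*((12 - 1*0) - 414) = -9774*((12 + 0) - 414) = -9774*(12 - 414) = -9774*(-402) = 3929148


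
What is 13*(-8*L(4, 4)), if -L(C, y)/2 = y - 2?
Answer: 416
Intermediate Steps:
L(C, y) = 4 - 2*y (L(C, y) = -2*(y - 2) = -2*(-2 + y) = 4 - 2*y)
13*(-8*L(4, 4)) = 13*(-8*(4 - 2*4)) = 13*(-8*(4 - 8)) = 13*(-8*(-4)) = 13*32 = 416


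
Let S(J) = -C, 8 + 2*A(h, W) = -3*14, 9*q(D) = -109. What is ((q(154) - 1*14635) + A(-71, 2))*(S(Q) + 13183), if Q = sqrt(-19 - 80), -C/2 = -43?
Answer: -1729445753/9 ≈ -1.9216e+8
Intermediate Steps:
C = 86 (C = -2*(-43) = 86)
q(D) = -109/9 (q(D) = (1/9)*(-109) = -109/9)
A(h, W) = -25 (A(h, W) = -4 + (-3*14)/2 = -4 + (1/2)*(-42) = -4 - 21 = -25)
Q = 3*I*sqrt(11) (Q = sqrt(-99) = 3*I*sqrt(11) ≈ 9.9499*I)
S(J) = -86 (S(J) = -1*86 = -86)
((q(154) - 1*14635) + A(-71, 2))*(S(Q) + 13183) = ((-109/9 - 1*14635) - 25)*(-86 + 13183) = ((-109/9 - 14635) - 25)*13097 = (-131824/9 - 25)*13097 = -132049/9*13097 = -1729445753/9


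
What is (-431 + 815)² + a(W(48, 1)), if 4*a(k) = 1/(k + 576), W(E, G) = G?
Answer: 340328449/2308 ≈ 1.4746e+5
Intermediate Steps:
a(k) = 1/(4*(576 + k)) (a(k) = 1/(4*(k + 576)) = 1/(4*(576 + k)))
(-431 + 815)² + a(W(48, 1)) = (-431 + 815)² + 1/(4*(576 + 1)) = 384² + (¼)/577 = 147456 + (¼)*(1/577) = 147456 + 1/2308 = 340328449/2308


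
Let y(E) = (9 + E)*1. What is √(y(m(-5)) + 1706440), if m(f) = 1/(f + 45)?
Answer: √682579610/20 ≈ 1306.3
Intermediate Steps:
m(f) = 1/(45 + f)
y(E) = 9 + E
√(y(m(-5)) + 1706440) = √((9 + 1/(45 - 5)) + 1706440) = √((9 + 1/40) + 1706440) = √(361/40 + 1706440) = √(68257961/40) = √682579610/20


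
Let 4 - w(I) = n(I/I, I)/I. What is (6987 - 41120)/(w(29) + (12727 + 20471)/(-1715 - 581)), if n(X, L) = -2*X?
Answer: 1136355836/345907 ≈ 3285.1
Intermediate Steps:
w(I) = 4 + 2/I (w(I) = 4 - (-2*I/I)/I = 4 - (-2*1)/I = 4 - (-2)/I = 4 + 2/I)
(6987 - 41120)/(w(29) + (12727 + 20471)/(-1715 - 581)) = (6987 - 41120)/((4 + 2/29) + (12727 + 20471)/(-1715 - 581)) = -34133/((4 + 2*(1/29)) + 33198/(-2296)) = -34133/((4 + 2/29) + 33198*(-1/2296)) = -34133/(118/29 - 16599/1148) = -34133/(-345907/33292) = -34133*(-33292/345907) = 1136355836/345907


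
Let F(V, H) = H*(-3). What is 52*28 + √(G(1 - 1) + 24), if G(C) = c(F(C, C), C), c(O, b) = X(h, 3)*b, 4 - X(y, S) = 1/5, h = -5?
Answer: 1456 + 2*√6 ≈ 1460.9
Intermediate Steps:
F(V, H) = -3*H
X(y, S) = 19/5 (X(y, S) = 4 - 1/5 = 4 - 1*⅕ = 4 - ⅕ = 19/5)
c(O, b) = 19*b/5
G(C) = 19*C/5
52*28 + √(G(1 - 1) + 24) = 52*28 + √(19*(1 - 1)/5 + 24) = 1456 + √((19/5)*0 + 24) = 1456 + √(0 + 24) = 1456 + √24 = 1456 + 2*√6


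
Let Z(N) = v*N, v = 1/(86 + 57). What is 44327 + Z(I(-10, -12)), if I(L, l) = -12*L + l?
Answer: 6338869/143 ≈ 44328.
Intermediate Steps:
v = 1/143 ≈ 0.0069930
I(L, l) = l - 12*L
Z(N) = N/143
44327 + Z(I(-10, -12)) = 44327 + (-12 - 12*(-10))/143 = 44327 + (-12 + 120)/143 = 44327 + (1/143)*108 = 44327 + 108/143 = 6338869/143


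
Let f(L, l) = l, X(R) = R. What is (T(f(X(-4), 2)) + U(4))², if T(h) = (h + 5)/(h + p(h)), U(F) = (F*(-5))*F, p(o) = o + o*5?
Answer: 25281/4 ≈ 6320.3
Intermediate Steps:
p(o) = 6*o (p(o) = o + 5*o = 6*o)
U(F) = -5*F² (U(F) = (-5*F)*F = -5*F²)
T(h) = (5 + h)/(7*h) (T(h) = (h + 5)/(h + 6*h) = (5 + h)/((7*h)) = (5 + h)*(1/(7*h)) = (5 + h)/(7*h))
(T(f(X(-4), 2)) + U(4))² = ((⅐)*(5 + 2)/2 - 5*4²)² = ((⅐)*(½)*7 - 5*16)² = (½ - 80)² = (-159/2)² = 25281/4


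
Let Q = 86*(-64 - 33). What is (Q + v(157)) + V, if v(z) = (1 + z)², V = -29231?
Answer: -12609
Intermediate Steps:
Q = -8342 (Q = 86*(-97) = -8342)
(Q + v(157)) + V = (-8342 + (1 + 157)²) - 29231 = (-8342 + 158²) - 29231 = (-8342 + 24964) - 29231 = 16622 - 29231 = -12609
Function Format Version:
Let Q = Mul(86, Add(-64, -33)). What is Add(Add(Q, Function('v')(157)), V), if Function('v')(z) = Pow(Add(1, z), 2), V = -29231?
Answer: -12609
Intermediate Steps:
Q = -8342 (Q = Mul(86, -97) = -8342)
Add(Add(Q, Function('v')(157)), V) = Add(Add(-8342, Pow(Add(1, 157), 2)), -29231) = Add(Add(-8342, Pow(158, 2)), -29231) = Add(Add(-8342, 24964), -29231) = Add(16622, -29231) = -12609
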